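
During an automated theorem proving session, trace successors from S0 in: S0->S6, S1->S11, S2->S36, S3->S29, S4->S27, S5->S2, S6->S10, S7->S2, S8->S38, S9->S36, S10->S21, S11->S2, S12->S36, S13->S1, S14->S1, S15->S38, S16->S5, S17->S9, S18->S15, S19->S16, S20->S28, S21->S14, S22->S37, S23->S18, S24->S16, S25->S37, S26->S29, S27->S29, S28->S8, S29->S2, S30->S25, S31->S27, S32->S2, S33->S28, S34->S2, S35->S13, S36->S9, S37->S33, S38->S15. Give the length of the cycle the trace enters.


Trace from S0 until a state repeats:
  S0 -> S6 -> S10 -> S21 -> S14 -> S1 -> S11 -> S2 -> S36 -> S9 -> S36
S36 first seen at step 8, revisited at step 10.
Cycle length = 10 - 8 = 2

2


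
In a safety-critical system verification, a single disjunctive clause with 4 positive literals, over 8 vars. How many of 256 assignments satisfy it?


Step 1: Total=2^8=256
Step 2: Unsat when all 4 false: 2^4=16
Step 3: Sat=256-16=240

240


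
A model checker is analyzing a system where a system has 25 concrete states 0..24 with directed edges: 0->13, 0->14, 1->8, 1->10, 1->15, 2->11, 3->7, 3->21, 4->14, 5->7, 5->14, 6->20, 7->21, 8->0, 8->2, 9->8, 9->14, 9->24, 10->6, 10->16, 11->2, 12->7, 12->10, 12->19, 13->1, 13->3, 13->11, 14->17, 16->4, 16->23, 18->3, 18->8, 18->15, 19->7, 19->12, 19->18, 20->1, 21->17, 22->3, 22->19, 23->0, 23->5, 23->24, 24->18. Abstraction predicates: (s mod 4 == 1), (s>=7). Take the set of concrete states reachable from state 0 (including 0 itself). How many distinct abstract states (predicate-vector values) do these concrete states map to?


BFS from 0:
Concrete reachable: {0, 1, 2, 3, 4, 5, 6, 7, 8, 10, 11, 13, 14, 15, 16, 17, 18, 20, 21, 23, 24}
Abstract via predicates (s mod 4 == 1), (s>=7):
  (0,0) <- {0, 2, 3, 4, 6}
  (0,1) <- {7, 8, 10, 11, 14, 15, 16, 18, 20, 23, 24}
  (1,0) <- {1, 5}
  (1,1) <- {13, 17, 21}
Distinct abstract states = 4

4


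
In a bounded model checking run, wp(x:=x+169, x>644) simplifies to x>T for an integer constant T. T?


Formula: wp(x:=E, P) = P[E/x] (substitute E for x in postcondition)
Step 1: Postcondition: x>644
Step 2: Substitute x+169 for x: x+169>644
Step 3: Solve for x: x > 644-169 = 475

475


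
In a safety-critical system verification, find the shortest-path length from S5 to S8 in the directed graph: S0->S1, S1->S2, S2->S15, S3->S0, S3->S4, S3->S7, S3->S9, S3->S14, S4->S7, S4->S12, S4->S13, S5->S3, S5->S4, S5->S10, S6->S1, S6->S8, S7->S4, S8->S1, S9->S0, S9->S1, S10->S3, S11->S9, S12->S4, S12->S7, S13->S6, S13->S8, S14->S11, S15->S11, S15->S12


BFS layer-by-layer from S5:
  dist 0: {S5}
  dist 1: {S3, S4, S10}
  dist 2: {S0, S7, S9, S12, S13, S14}
  dist 3: {S1, S6, S8, S11}
  -> S8 reached at distance 3
Shortest path length = 3

3


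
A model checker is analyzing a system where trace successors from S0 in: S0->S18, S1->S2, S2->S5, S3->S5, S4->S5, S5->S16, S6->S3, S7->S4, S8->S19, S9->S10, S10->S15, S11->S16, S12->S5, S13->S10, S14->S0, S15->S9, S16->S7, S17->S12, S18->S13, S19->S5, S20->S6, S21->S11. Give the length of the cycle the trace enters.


Trace from S0 until a state repeats:
  S0 -> S18 -> S13 -> S10 -> S15 -> S9 -> S10
S10 first seen at step 3, revisited at step 6.
Cycle length = 6 - 3 = 3

3


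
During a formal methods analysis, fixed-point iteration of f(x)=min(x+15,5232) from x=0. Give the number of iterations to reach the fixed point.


Step 1: x=0, cap=5232, increment=15
Step 2: x grows by 15 each step until capped at 5232; fixed point is x=5232
Step 3: iterations = ceil(5232/15) = 349

349


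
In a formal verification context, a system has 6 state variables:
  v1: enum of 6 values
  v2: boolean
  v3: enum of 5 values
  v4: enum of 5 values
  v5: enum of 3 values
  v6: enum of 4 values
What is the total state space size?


State space = product of domain sizes of all variables.
Domain sizes:
  v1 (enum of 6 values): 6
  v2 (boolean): 2
  v3 (enum of 5 values): 5
  v4 (enum of 5 values): 5
  v5 (enum of 3 values): 3
  v6 (enum of 4 values): 4
Product = 6 * 2 * 5 * 5 * 3 * 4 = 3600

3600


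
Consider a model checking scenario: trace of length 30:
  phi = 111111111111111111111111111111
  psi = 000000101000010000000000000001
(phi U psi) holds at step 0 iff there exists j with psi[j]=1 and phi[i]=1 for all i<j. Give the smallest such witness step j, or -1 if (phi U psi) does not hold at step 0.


(phi U psi) at 0: need smallest j with psi[j]=1 and phi[i]=1 for all i in [0,j).
Scan from step 0:
  step 0: phi=1, psi=0 -> continue
  step 1: phi=1, psi=0 -> continue
  step 2: phi=1, psi=0 -> continue
  step 3: phi=1, psi=0 -> continue
  step 6: psi=1 and phi held for [0,6) -> witness found
Witness step = 6

6


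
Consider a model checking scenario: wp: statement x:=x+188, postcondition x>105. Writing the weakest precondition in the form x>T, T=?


Formula: wp(x:=E, P) = P[E/x] (substitute E for x in postcondition)
Step 1: Postcondition: x>105
Step 2: Substitute x+188 for x: x+188>105
Step 3: Solve for x: x > 105-188 = -83

-83


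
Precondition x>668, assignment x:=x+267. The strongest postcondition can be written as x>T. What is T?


Formula: sp(P, x:=E) = exists old_x. (x = E[old_x/x]) AND P[old_x/x] (old_x is the value of x before the assignment; eliminate old_x by solving x = E[old_x/x] for old_x)
Step 1: Precondition P: x>668, i.e. old_x > 668
Step 2: Assignment gives x = old_x + 267, so old_x = x - 267
Step 3: Substitute into P: x - 267 > 668
Step 4: Simplify: x > 668+267 = 935

935


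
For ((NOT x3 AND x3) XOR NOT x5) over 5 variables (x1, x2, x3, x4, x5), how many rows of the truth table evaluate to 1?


Formula: ((NOT x3 AND x3) XOR NOT x5) over 5 vars (32 rows)
Evaluate each row (x1, x2, x3, x4, x5 as bits, MSB first):
  row 0 [00000]: ((NOT 0 AND 0) XOR NOT 0) -> 1
  row 1 [00001]: ((NOT 0 AND 0) XOR NOT 1) -> 0
  row 2 [00010]: ((NOT 0 AND 0) XOR NOT 0) -> 1
  row 3 [00011]: ((NOT 0 AND 0) XOR NOT 1) -> 0
  row 4 [00100]: ((NOT 1 AND 1) XOR NOT 0) -> 1
  row 5 [00101]: ((NOT 1 AND 1) XOR NOT 1) -> 0
  row 6 [00110]: ((NOT 1 AND 1) XOR NOT 0) -> 1
  row 7 [00111]: ((NOT 1 AND 1) XOR NOT 1) -> 0
  row 8 [01000]: ((NOT 0 AND 0) XOR NOT 0) -> 1
  row 9 [01001]: ((NOT 0 AND 0) XOR NOT 1) -> 0
  row 10 [01010]: ((NOT 0 AND 0) XOR NOT 0) -> 1
  row 11 [01011]: ((NOT 0 AND 0) XOR NOT 1) -> 0
  row 12 [01100]: ((NOT 1 AND 1) XOR NOT 0) -> 1
  row 13 [01101]: ((NOT 1 AND 1) XOR NOT 1) -> 0
  row 14 [01110]: ((NOT 1 AND 1) XOR NOT 0) -> 1
  row 15 [01111]: ((NOT 1 AND 1) XOR NOT 1) -> 0
  row 16 [10000]: ((NOT 0 AND 0) XOR NOT 0) -> 1
  row 17 [10001]: ((NOT 0 AND 0) XOR NOT 1) -> 0
  row 18 [10010]: ((NOT 0 AND 0) XOR NOT 0) -> 1
  row 19 [10011]: ((NOT 0 AND 0) XOR NOT 1) -> 0
  row 20 [10100]: ((NOT 1 AND 1) XOR NOT 0) -> 1
  row 21 [10101]: ((NOT 1 AND 1) XOR NOT 1) -> 0
  row 22 [10110]: ((NOT 1 AND 1) XOR NOT 0) -> 1
  row 23 [10111]: ((NOT 1 AND 1) XOR NOT 1) -> 0
  row 24 [11000]: ((NOT 0 AND 0) XOR NOT 0) -> 1
  row 25 [11001]: ((NOT 0 AND 0) XOR NOT 1) -> 0
  row 26 [11010]: ((NOT 0 AND 0) XOR NOT 0) -> 1
  row 27 [11011]: ((NOT 0 AND 0) XOR NOT 1) -> 0
  row 28 [11100]: ((NOT 1 AND 1) XOR NOT 0) -> 1
  row 29 [11101]: ((NOT 1 AND 1) XOR NOT 1) -> 0
  row 30 [11110]: ((NOT 1 AND 1) XOR NOT 0) -> 1
  row 31 [11111]: ((NOT 1 AND 1) XOR NOT 1) -> 0
Full result column, 8 rows per line (x1,x2 fixed per line; x3,x4,x5 runs 000..111 left to right):
  rows 0-7 [x1,x2=00]: 10101010  (ones: 4)
  rows 8-15 [x1,x2=01]: 10101010  (ones: 4)
  rows 16-23 [x1,x2=10]: 10101010  (ones: 4)
  rows 24-31 [x1,x2=11]: 10101010  (ones: 4)
Count of 1-rows = 4+4+4+4 = 16

16


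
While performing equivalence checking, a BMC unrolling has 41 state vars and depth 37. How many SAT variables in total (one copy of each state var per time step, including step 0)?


BMC unrolls to depth k, creating one copy of each state var for steps 0..k.
Step count = 37 + 1 = 38 (steps 0 through 37)
Vars per step = 41
Total = 41 * 38 = 1558

1558


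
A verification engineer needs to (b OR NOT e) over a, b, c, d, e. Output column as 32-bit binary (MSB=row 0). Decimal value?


Formula: (b OR NOT e) over a, b, c, d, e (32 rows)
Evaluate each row (bits = a,b,c,d,e, MSB first):
  row 0 [00000]: (0 OR NOT 0) -> 1
  row 1 [00001]: (0 OR NOT 1) -> 0
  row 2 [00010]: (0 OR NOT 0) -> 1
  row 3 [00011]: (0 OR NOT 1) -> 0
  row 4 [00100]: (0 OR NOT 0) -> 1
  row 5 [00101]: (0 OR NOT 1) -> 0
  row 6 [00110]: (0 OR NOT 0) -> 1
  row 7 [00111]: (0 OR NOT 1) -> 0
  row 8 [01000]: (1 OR NOT 0) -> 1
  row 9 [01001]: (1 OR NOT 1) -> 1
  row 10 [01010]: (1 OR NOT 0) -> 1
  row 11 [01011]: (1 OR NOT 1) -> 1
  row 12 [01100]: (1 OR NOT 0) -> 1
  row 13 [01101]: (1 OR NOT 1) -> 1
  row 14 [01110]: (1 OR NOT 0) -> 1
  row 15 [01111]: (1 OR NOT 1) -> 1
  row 16 [10000]: (0 OR NOT 0) -> 1
  row 17 [10001]: (0 OR NOT 1) -> 0
  row 18 [10010]: (0 OR NOT 0) -> 1
  row 19 [10011]: (0 OR NOT 1) -> 0
  row 20 [10100]: (0 OR NOT 0) -> 1
  row 21 [10101]: (0 OR NOT 1) -> 0
  row 22 [10110]: (0 OR NOT 0) -> 1
  row 23 [10111]: (0 OR NOT 1) -> 0
  row 24 [11000]: (1 OR NOT 0) -> 1
  row 25 [11001]: (1 OR NOT 1) -> 1
  row 26 [11010]: (1 OR NOT 0) -> 1
  row 27 [11011]: (1 OR NOT 1) -> 1
  row 28 [11100]: (1 OR NOT 0) -> 1
  row 29 [11101]: (1 OR NOT 1) -> 1
  row 30 [11110]: (1 OR NOT 0) -> 1
  row 31 [11111]: (1 OR NOT 1) -> 1
Full result column, 4 rows per line (a,b,c fixed per line; d,e runs 00..11 left to right):
  rows 0-3 [a,b,c=000]: 1010  = hex A
  rows 4-7 [a,b,c=001]: 1010  = hex A
  rows 8-11 [a,b,c=010]: 1111  = hex F
  rows 12-15 [a,b,c=011]: 1111  = hex F
  rows 16-19 [a,b,c=100]: 1010  = hex A
  rows 20-23 [a,b,c=101]: 1010  = hex A
  rows 24-27 [a,b,c=110]: 1111  = hex F
  rows 28-31 [a,b,c=111]: 1111  = hex F
Output column (row 0 .. row 31) = 10101010111111111010101011111111
Output column grouped in 4s = 1010 1010 1111 1111 1010 1010 1111 1111 = 0xAAFFAAFF
Convert to decimal digit by digit (value = value*16 + digit):
  A -> 10
  10*16 + 10 (A) = 170
  170*16 + 15 (F) = 2735
  2735*16 + 15 (F) = 43775
  43775*16 + 10 (A) = 700410
  700410*16 + 10 (A) = 11206570
  11206570*16 + 15 (F) = 179305135
  179305135*16 + 15 (F) = 2868882175
Decimal = 2868882175

2868882175


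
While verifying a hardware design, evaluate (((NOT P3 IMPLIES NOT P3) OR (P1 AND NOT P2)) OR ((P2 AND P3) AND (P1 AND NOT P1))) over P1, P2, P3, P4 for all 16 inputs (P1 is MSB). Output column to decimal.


Formula: (((NOT P3 IMPLIES NOT P3) OR (P1 AND NOT P2)) OR ((P2 AND P3) AND (P1 AND NOT P1))) over P1, P2, P3, P4 (16 rows)
Evaluate each row (bits = P1,P2,P3,P4, MSB first):
  row 0 [0000]: (((NOT 0 IMPLIES NOT 0) OR (0 AND NOT 0)) OR ((0 AND 0) AND (0 AND NOT 0))) -> 1
  row 1 [0001]: (((NOT 0 IMPLIES NOT 0) OR (0 AND NOT 0)) OR ((0 AND 0) AND (0 AND NOT 0))) -> 1
  row 2 [0010]: (((NOT 1 IMPLIES NOT 1) OR (0 AND NOT 0)) OR ((0 AND 1) AND (0 AND NOT 0))) -> 1
  row 3 [0011]: (((NOT 1 IMPLIES NOT 1) OR (0 AND NOT 0)) OR ((0 AND 1) AND (0 AND NOT 0))) -> 1
  row 4 [0100]: (((NOT 0 IMPLIES NOT 0) OR (0 AND NOT 1)) OR ((1 AND 0) AND (0 AND NOT 0))) -> 1
  row 5 [0101]: (((NOT 0 IMPLIES NOT 0) OR (0 AND NOT 1)) OR ((1 AND 0) AND (0 AND NOT 0))) -> 1
  row 6 [0110]: (((NOT 1 IMPLIES NOT 1) OR (0 AND NOT 1)) OR ((1 AND 1) AND (0 AND NOT 0))) -> 1
  row 7 [0111]: (((NOT 1 IMPLIES NOT 1) OR (0 AND NOT 1)) OR ((1 AND 1) AND (0 AND NOT 0))) -> 1
  row 8 [1000]: (((NOT 0 IMPLIES NOT 0) OR (1 AND NOT 0)) OR ((0 AND 0) AND (1 AND NOT 1))) -> 1
  row 9 [1001]: (((NOT 0 IMPLIES NOT 0) OR (1 AND NOT 0)) OR ((0 AND 0) AND (1 AND NOT 1))) -> 1
  row 10 [1010]: (((NOT 1 IMPLIES NOT 1) OR (1 AND NOT 0)) OR ((0 AND 1) AND (1 AND NOT 1))) -> 1
  row 11 [1011]: (((NOT 1 IMPLIES NOT 1) OR (1 AND NOT 0)) OR ((0 AND 1) AND (1 AND NOT 1))) -> 1
  row 12 [1100]: (((NOT 0 IMPLIES NOT 0) OR (1 AND NOT 1)) OR ((1 AND 0) AND (1 AND NOT 1))) -> 1
  row 13 [1101]: (((NOT 0 IMPLIES NOT 0) OR (1 AND NOT 1)) OR ((1 AND 0) AND (1 AND NOT 1))) -> 1
  row 14 [1110]: (((NOT 1 IMPLIES NOT 1) OR (1 AND NOT 1)) OR ((1 AND 1) AND (1 AND NOT 1))) -> 1
  row 15 [1111]: (((NOT 1 IMPLIES NOT 1) OR (1 AND NOT 1)) OR ((1 AND 1) AND (1 AND NOT 1))) -> 1
Full result column, 4 rows per line (P1,P2 fixed per line; P3,P4 runs 00..11 left to right):
  rows 0-3 [P1,P2=00]: 1111  = hex F
  rows 4-7 [P1,P2=01]: 1111  = hex F
  rows 8-11 [P1,P2=10]: 1111  = hex F
  rows 12-15 [P1,P2=11]: 1111  = hex F
Output column (row 0 .. row 15) = 1111111111111111
Output column grouped in 4s = 1111 1111 1111 1111 = 0xFFFF
Convert to decimal digit by digit (value = value*16 + digit):
  F -> 15
  15*16 + 15 (F) = 255
  255*16 + 15 (F) = 4095
  4095*16 + 15 (F) = 65535
Decimal = 65535

65535


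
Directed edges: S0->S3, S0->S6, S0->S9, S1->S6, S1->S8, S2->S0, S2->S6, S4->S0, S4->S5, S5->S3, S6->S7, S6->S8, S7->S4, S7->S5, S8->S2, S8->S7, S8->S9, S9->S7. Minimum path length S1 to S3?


BFS layer-by-layer from S1:
  dist 0: {S1}
  dist 1: {S6, S8}
  dist 2: {S2, S7, S9}
  dist 3: {S0, S4, S5}
  dist 4: {S3}
  -> S3 reached at distance 4
Shortest path length = 4

4


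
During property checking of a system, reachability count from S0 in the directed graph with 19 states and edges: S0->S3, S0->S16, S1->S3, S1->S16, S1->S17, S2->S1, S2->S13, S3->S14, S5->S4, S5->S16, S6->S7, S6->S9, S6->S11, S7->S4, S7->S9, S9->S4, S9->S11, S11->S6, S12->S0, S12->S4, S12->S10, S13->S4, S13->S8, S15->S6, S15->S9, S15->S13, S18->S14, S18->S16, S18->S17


BFS from S0:
  layer 0: {S0}
  layer 1: {S3, S16}
  layer 2: {S14}
Reachable set: {S0, S3, S14, S16}
Count = 4

4


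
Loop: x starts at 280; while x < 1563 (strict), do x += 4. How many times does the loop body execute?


Step 1: x goes from 280 toward 1563 by 4; the body runs while x<1563, so iterations = ceil((bound-start)/step)
Step 2: Distance=1283
Step 3: ceil(1283/4)=321

321


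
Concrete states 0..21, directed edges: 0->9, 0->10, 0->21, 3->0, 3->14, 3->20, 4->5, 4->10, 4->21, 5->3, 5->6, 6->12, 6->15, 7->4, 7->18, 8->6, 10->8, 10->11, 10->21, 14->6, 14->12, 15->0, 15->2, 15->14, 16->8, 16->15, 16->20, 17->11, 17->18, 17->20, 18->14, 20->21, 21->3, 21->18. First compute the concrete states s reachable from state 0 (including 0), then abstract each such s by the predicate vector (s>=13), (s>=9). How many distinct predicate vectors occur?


BFS from 0:
Concrete reachable: {0, 2, 3, 6, 8, 9, 10, 11, 12, 14, 15, 18, 20, 21}
Abstract via predicates (s>=13), (s>=9):
  (0,0) <- {0, 2, 3, 6, 8}
  (0,1) <- {9, 10, 11, 12}
  (1,1) <- {14, 15, 18, 20, 21}
Distinct abstract states = 3

3


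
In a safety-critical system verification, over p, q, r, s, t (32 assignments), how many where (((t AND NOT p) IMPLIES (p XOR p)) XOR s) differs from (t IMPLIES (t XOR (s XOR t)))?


F1 = (((t AND NOT p) IMPLIES (p XOR p)) XOR s)
F2 = (t IMPLIES (t XOR (s XOR t)))
Evaluate both on each of 32 rows (bits = p,q,r,s,t):
  row 0 [00000]: F1=1 F2=1 -> 0
  row 1 [00001]: F1=0 F2=0 -> 0
  row 2 [00010]: F1=0 F2=1 (differ) -> 1
  row 3 [00011]: F1=1 F2=1 -> 0
  row 4 [00100]: F1=1 F2=1 -> 0
  row 5 [00101]: F1=0 F2=0 -> 0
  row 6 [00110]: F1=0 F2=1 (differ) -> 1
  row 7 [00111]: F1=1 F2=1 -> 0
  row 8 [01000]: F1=1 F2=1 -> 0
  row 9 [01001]: F1=0 F2=0 -> 0
  row 10 [01010]: F1=0 F2=1 (differ) -> 1
  row 11 [01011]: F1=1 F2=1 -> 0
  row 12 [01100]: F1=1 F2=1 -> 0
  row 13 [01101]: F1=0 F2=0 -> 0
  row 14 [01110]: F1=0 F2=1 (differ) -> 1
  row 15 [01111]: F1=1 F2=1 -> 0
  row 16 [10000]: F1=1 F2=1 -> 0
  row 17 [10001]: F1=1 F2=0 (differ) -> 1
  row 18 [10010]: F1=0 F2=1 (differ) -> 1
  row 19 [10011]: F1=0 F2=1 (differ) -> 1
  row 20 [10100]: F1=1 F2=1 -> 0
  row 21 [10101]: F1=1 F2=0 (differ) -> 1
  row 22 [10110]: F1=0 F2=1 (differ) -> 1
  row 23 [10111]: F1=0 F2=1 (differ) -> 1
  row 24 [11000]: F1=1 F2=1 -> 0
  row 25 [11001]: F1=1 F2=0 (differ) -> 1
  row 26 [11010]: F1=0 F2=1 (differ) -> 1
  row 27 [11011]: F1=0 F2=1 (differ) -> 1
  row 28 [11100]: F1=1 F2=1 -> 0
  row 29 [11101]: F1=1 F2=0 (differ) -> 1
  row 30 [11110]: F1=0 F2=1 (differ) -> 1
  row 31 [11111]: F1=0 F2=1 (differ) -> 1
Full result column, 8 rows per line (p,q fixed per line; r,s,t runs 000..111 left to right):
  rows 0-7 [p,q=00]: 00100010  (ones: 2)
  rows 8-15 [p,q=01]: 00100010  (ones: 2)
  rows 16-23 [p,q=10]: 01110111  (ones: 6)
  rows 24-31 [p,q=11]: 01110111  (ones: 6)
Disagreements = 2+2+6+6 = 16

16


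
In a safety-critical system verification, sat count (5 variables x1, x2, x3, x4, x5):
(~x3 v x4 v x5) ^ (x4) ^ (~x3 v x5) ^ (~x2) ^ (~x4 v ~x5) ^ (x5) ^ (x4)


CNF with 7 clauses over 5 vars (32 assignments).
An assignment satisfies CNF iff every clause has >=1 true literal.
Check each row (bits = x1,x2,x3,x4,x5; clause T/F shown):
  row 0 [00000]: clauses=TFTTTFF -> 0
  row 1 [00001]: clauses=TFTTTTF -> 0
  row 2 [00010]: clauses=TTTTTFT -> 0
  row 3 [00011]: clauses=TTTTFTT -> 0
  row 4 [00100]: clauses=FFFTTFF -> 0
  row 5 [00101]: clauses=TFTTTTF -> 0
  row 6 [00110]: clauses=TTFTTFT -> 0
  row 7 [00111]: clauses=TTTTFTT -> 0
  row 8 [01000]: clauses=TFTFTFF -> 0
  row 9 [01001]: clauses=TFTFTTF -> 0
  row 10 [01010]: clauses=TTTFTFT -> 0
  row 11 [01011]: clauses=TTTFFTT -> 0
  row 12 [01100]: clauses=FFFFTFF -> 0
  row 13 [01101]: clauses=TFTFTTF -> 0
  row 14 [01110]: clauses=TTFFTFT -> 0
  row 15 [01111]: clauses=TTTFFTT -> 0
  row 16 [10000]: clauses=TFTTTFF -> 0
  row 17 [10001]: clauses=TFTTTTF -> 0
  row 18 [10010]: clauses=TTTTTFT -> 0
  row 19 [10011]: clauses=TTTTFTT -> 0
  row 20 [10100]: clauses=FFFTTFF -> 0
  row 21 [10101]: clauses=TFTTTTF -> 0
  row 22 [10110]: clauses=TTFTTFT -> 0
  row 23 [10111]: clauses=TTTTFTT -> 0
  row 24 [11000]: clauses=TFTFTFF -> 0
  row 25 [11001]: clauses=TFTFTTF -> 0
  row 26 [11010]: clauses=TTTFTFT -> 0
  row 27 [11011]: clauses=TTTFFTT -> 0
  row 28 [11100]: clauses=FFFFTFF -> 0
  row 29 [11101]: clauses=TFTFTTF -> 0
  row 30 [11110]: clauses=TTFFTFT -> 0
  row 31 [11111]: clauses=TTTFFTT -> 0
Full result column, 8 rows per line (x1,x2 fixed per line; x3,x4,x5 runs 000..111 left to right):
  rows 0-7 [x1,x2=00]: 00000000  (ones: 0)
  rows 8-15 [x1,x2=01]: 00000000  (ones: 0)
  rows 16-23 [x1,x2=10]: 00000000  (ones: 0)
  rows 24-31 [x1,x2=11]: 00000000  (ones: 0)
Satisfying assignments = 0+0+0+0 = 0

0


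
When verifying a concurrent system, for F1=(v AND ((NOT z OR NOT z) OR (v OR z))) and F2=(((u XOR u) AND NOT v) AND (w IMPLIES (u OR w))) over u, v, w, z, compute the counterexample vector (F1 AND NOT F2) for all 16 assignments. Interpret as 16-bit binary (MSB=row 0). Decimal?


F1 = (v AND ((NOT z OR NOT z) OR (v OR z)))
F2 = (((u XOR u) AND NOT v) AND (w IMPLIES (u OR w)))
Counterexample to F1=>F2 is where F1=1 and F2=0.
Evaluate each row (bits = u,v,w,z, MSB first):
  row 0 [0000]: F1=0 F2=0 -> F1&~F2 -> 0
  row 1 [0001]: F1=0 F2=0 -> F1&~F2 -> 0
  row 2 [0010]: F1=0 F2=0 -> F1&~F2 -> 0
  row 3 [0011]: F1=0 F2=0 -> F1&~F2 -> 0
  row 4 [0100]: F1=1 F2=0 -> F1&~F2 -> 1
  row 5 [0101]: F1=1 F2=0 -> F1&~F2 -> 1
  row 6 [0110]: F1=1 F2=0 -> F1&~F2 -> 1
  row 7 [0111]: F1=1 F2=0 -> F1&~F2 -> 1
  row 8 [1000]: F1=0 F2=0 -> F1&~F2 -> 0
  row 9 [1001]: F1=0 F2=0 -> F1&~F2 -> 0
  row 10 [1010]: F1=0 F2=0 -> F1&~F2 -> 0
  row 11 [1011]: F1=0 F2=0 -> F1&~F2 -> 0
  row 12 [1100]: F1=1 F2=0 -> F1&~F2 -> 1
  row 13 [1101]: F1=1 F2=0 -> F1&~F2 -> 1
  row 14 [1110]: F1=1 F2=0 -> F1&~F2 -> 1
  row 15 [1111]: F1=1 F2=0 -> F1&~F2 -> 1
Full result column, 4 rows per line (u,v fixed per line; w,z runs 00..11 left to right):
  rows 0-3 [u,v=00]: 0000  = hex 0
  rows 4-7 [u,v=01]: 1111  = hex F
  rows 8-11 [u,v=10]: 0000  = hex 0
  rows 12-15 [u,v=11]: 1111  = hex F
Counterexample vector (row 0 .. row 15) = 0000111100001111
Output column grouped in 4s = 0000 1111 0000 1111 = 0x0F0F
Convert to decimal digit by digit (value = value*16 + digit):
  0 -> 0
  0*16 + 15 (F) = 15
  15*16 + 0 = 240
  240*16 + 15 (F) = 3855
Decimal = 3855

3855


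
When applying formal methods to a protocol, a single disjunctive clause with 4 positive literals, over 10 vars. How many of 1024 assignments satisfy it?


Step 1: Total=2^10=1024
Step 2: Unsat when all 4 false: 2^6=64
Step 3: Sat=1024-64=960

960


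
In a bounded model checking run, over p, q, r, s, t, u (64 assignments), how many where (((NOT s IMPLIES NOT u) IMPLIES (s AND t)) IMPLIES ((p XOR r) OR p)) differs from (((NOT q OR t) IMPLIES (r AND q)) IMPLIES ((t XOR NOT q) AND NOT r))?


F1 = (((NOT s IMPLIES NOT u) IMPLIES (s AND t)) IMPLIES ((p XOR r) OR p))
F2 = (((NOT q OR t) IMPLIES (r AND q)) IMPLIES ((t XOR NOT q) AND NOT r))
Evaluate both on each of 64 rows (bits = p,q,r,s,t,u):
  row 0 [000000]: F1=1 F2=1 -> 0
  row 1 [000001]: F1=0 F2=1 (differ) -> 1
  row 2 [000010]: F1=1 F2=1 -> 0
  row 3 [000011]: F1=0 F2=1 (differ) -> 1
  row 4 [000100]: F1=1 F2=1 -> 0
  (every remaining row is evaluated the same way; all 64 results are listed next)
Full result column, 8 rows per line (p,q,r fixed per line; s,t,u runs 000..111 left to right):
  rows 0-7 [p,q,r=000]: 01010011  (ones: 4)
  rows 8-15 [p,q,r=001]: 00000000  (ones: 0)
  rows 16-23 [p,q,r=010]: 10011111  (ones: 6)
  rows 24-31 [p,q,r=011]: 11111111  (ones: 8)
  rows 32-39 [p,q,r=100]: 00000000  (ones: 0)
  rows 40-47 [p,q,r=101]: 00000000  (ones: 0)
  rows 48-55 [p,q,r=110]: 11001100  (ones: 4)
  rows 56-63 [p,q,r=111]: 11111111  (ones: 8)
Disagreements = 4+0+6+8+0+0+4+8 = 30

30


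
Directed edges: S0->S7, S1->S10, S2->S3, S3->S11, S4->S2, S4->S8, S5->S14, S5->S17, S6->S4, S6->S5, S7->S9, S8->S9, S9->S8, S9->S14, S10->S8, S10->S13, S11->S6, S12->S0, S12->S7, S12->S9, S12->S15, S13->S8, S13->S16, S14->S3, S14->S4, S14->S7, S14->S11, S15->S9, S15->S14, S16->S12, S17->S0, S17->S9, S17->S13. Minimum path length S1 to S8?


BFS layer-by-layer from S1:
  dist 0: {S1}
  dist 1: {S10}
  dist 2: {S8, S13}
  -> S8 reached at distance 2
Shortest path length = 2

2


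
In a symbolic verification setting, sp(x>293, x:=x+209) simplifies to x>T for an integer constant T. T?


Formula: sp(P, x:=E) = exists old_x. (x = E[old_x/x]) AND P[old_x/x] (old_x is the value of x before the assignment; eliminate old_x by solving x = E[old_x/x] for old_x)
Step 1: Precondition P: x>293, i.e. old_x > 293
Step 2: Assignment gives x = old_x + 209, so old_x = x - 209
Step 3: Substitute into P: x - 209 > 293
Step 4: Simplify: x > 293+209 = 502

502


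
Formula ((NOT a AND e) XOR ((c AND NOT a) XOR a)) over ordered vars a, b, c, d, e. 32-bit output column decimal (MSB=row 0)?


Formula: ((NOT a AND e) XOR ((c AND NOT a) XOR a)) over a, b, c, d, e (32 rows)
Evaluate each row (bits = a,b,c,d,e, MSB first):
  row 0 [00000]: ((NOT 0 AND 0) XOR ((0 AND NOT 0) XOR 0)) -> 0
  row 1 [00001]: ((NOT 0 AND 1) XOR ((0 AND NOT 0) XOR 0)) -> 1
  row 2 [00010]: ((NOT 0 AND 0) XOR ((0 AND NOT 0) XOR 0)) -> 0
  row 3 [00011]: ((NOT 0 AND 1) XOR ((0 AND NOT 0) XOR 0)) -> 1
  row 4 [00100]: ((NOT 0 AND 0) XOR ((1 AND NOT 0) XOR 0)) -> 1
  row 5 [00101]: ((NOT 0 AND 1) XOR ((1 AND NOT 0) XOR 0)) -> 0
  row 6 [00110]: ((NOT 0 AND 0) XOR ((1 AND NOT 0) XOR 0)) -> 1
  row 7 [00111]: ((NOT 0 AND 1) XOR ((1 AND NOT 0) XOR 0)) -> 0
  row 8 [01000]: ((NOT 0 AND 0) XOR ((0 AND NOT 0) XOR 0)) -> 0
  row 9 [01001]: ((NOT 0 AND 1) XOR ((0 AND NOT 0) XOR 0)) -> 1
  row 10 [01010]: ((NOT 0 AND 0) XOR ((0 AND NOT 0) XOR 0)) -> 0
  row 11 [01011]: ((NOT 0 AND 1) XOR ((0 AND NOT 0) XOR 0)) -> 1
  row 12 [01100]: ((NOT 0 AND 0) XOR ((1 AND NOT 0) XOR 0)) -> 1
  row 13 [01101]: ((NOT 0 AND 1) XOR ((1 AND NOT 0) XOR 0)) -> 0
  row 14 [01110]: ((NOT 0 AND 0) XOR ((1 AND NOT 0) XOR 0)) -> 1
  row 15 [01111]: ((NOT 0 AND 1) XOR ((1 AND NOT 0) XOR 0)) -> 0
  row 16 [10000]: ((NOT 1 AND 0) XOR ((0 AND NOT 1) XOR 1)) -> 1
  row 17 [10001]: ((NOT 1 AND 1) XOR ((0 AND NOT 1) XOR 1)) -> 1
  row 18 [10010]: ((NOT 1 AND 0) XOR ((0 AND NOT 1) XOR 1)) -> 1
  row 19 [10011]: ((NOT 1 AND 1) XOR ((0 AND NOT 1) XOR 1)) -> 1
  row 20 [10100]: ((NOT 1 AND 0) XOR ((1 AND NOT 1) XOR 1)) -> 1
  row 21 [10101]: ((NOT 1 AND 1) XOR ((1 AND NOT 1) XOR 1)) -> 1
  row 22 [10110]: ((NOT 1 AND 0) XOR ((1 AND NOT 1) XOR 1)) -> 1
  row 23 [10111]: ((NOT 1 AND 1) XOR ((1 AND NOT 1) XOR 1)) -> 1
  row 24 [11000]: ((NOT 1 AND 0) XOR ((0 AND NOT 1) XOR 1)) -> 1
  row 25 [11001]: ((NOT 1 AND 1) XOR ((0 AND NOT 1) XOR 1)) -> 1
  row 26 [11010]: ((NOT 1 AND 0) XOR ((0 AND NOT 1) XOR 1)) -> 1
  row 27 [11011]: ((NOT 1 AND 1) XOR ((0 AND NOT 1) XOR 1)) -> 1
  row 28 [11100]: ((NOT 1 AND 0) XOR ((1 AND NOT 1) XOR 1)) -> 1
  row 29 [11101]: ((NOT 1 AND 1) XOR ((1 AND NOT 1) XOR 1)) -> 1
  row 30 [11110]: ((NOT 1 AND 0) XOR ((1 AND NOT 1) XOR 1)) -> 1
  row 31 [11111]: ((NOT 1 AND 1) XOR ((1 AND NOT 1) XOR 1)) -> 1
Full result column, 4 rows per line (a,b,c fixed per line; d,e runs 00..11 left to right):
  rows 0-3 [a,b,c=000]: 0101  = hex 5
  rows 4-7 [a,b,c=001]: 1010  = hex A
  rows 8-11 [a,b,c=010]: 0101  = hex 5
  rows 12-15 [a,b,c=011]: 1010  = hex A
  rows 16-19 [a,b,c=100]: 1111  = hex F
  rows 20-23 [a,b,c=101]: 1111  = hex F
  rows 24-27 [a,b,c=110]: 1111  = hex F
  rows 28-31 [a,b,c=111]: 1111  = hex F
Output column (row 0 .. row 31) = 01011010010110101111111111111111
Output column grouped in 4s = 0101 1010 0101 1010 1111 1111 1111 1111 = 0x5A5AFFFF
Convert to decimal digit by digit (value = value*16 + digit):
  5 -> 5
  5*16 + 10 (A) = 90
  90*16 + 5 = 1445
  1445*16 + 10 (A) = 23130
  23130*16 + 15 (F) = 370095
  370095*16 + 15 (F) = 5921535
  5921535*16 + 15 (F) = 94744575
  94744575*16 + 15 (F) = 1515913215
Decimal = 1515913215

1515913215


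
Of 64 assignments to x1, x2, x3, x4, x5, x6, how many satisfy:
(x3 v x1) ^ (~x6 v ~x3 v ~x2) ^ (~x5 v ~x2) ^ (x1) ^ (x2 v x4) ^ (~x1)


CNF with 6 clauses over 6 vars (64 assignments).
An assignment satisfies CNF iff every clause has >=1 true literal.
Check each row (bits = x1,x2,x3,x4,x5,x6; clause T/F shown):
  row 0 [000000]: clauses=FTTFFT -> 0
  row 1 [000001]: clauses=FTTFFT -> 0
  row 2 [000010]: clauses=FTTFFT -> 0
  row 3 [000011]: clauses=FTTFFT -> 0
  row 4 [000100]: clauses=FTTFTT -> 0
  (every remaining row is evaluated the same way; all 64 results are listed next)
Full result column, 8 rows per line (x1,x2,x3 fixed per line; x4,x5,x6 runs 000..111 left to right):
  rows 0-7 [x1,x2,x3=000]: 00000000  (ones: 0)
  rows 8-15 [x1,x2,x3=001]: 00000000  (ones: 0)
  rows 16-23 [x1,x2,x3=010]: 00000000  (ones: 0)
  rows 24-31 [x1,x2,x3=011]: 00000000  (ones: 0)
  rows 32-39 [x1,x2,x3=100]: 00000000  (ones: 0)
  rows 40-47 [x1,x2,x3=101]: 00000000  (ones: 0)
  rows 48-55 [x1,x2,x3=110]: 00000000  (ones: 0)
  rows 56-63 [x1,x2,x3=111]: 00000000  (ones: 0)
Satisfying assignments = 0+0+0+0+0+0+0+0 = 0

0


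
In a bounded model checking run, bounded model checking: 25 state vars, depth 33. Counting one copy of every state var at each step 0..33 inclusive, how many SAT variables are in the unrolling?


BMC unrolls to depth k, creating one copy of each state var for steps 0..k.
Step count = 33 + 1 = 34 (steps 0 through 33)
Vars per step = 25
Total = 25 * 34 = 850

850


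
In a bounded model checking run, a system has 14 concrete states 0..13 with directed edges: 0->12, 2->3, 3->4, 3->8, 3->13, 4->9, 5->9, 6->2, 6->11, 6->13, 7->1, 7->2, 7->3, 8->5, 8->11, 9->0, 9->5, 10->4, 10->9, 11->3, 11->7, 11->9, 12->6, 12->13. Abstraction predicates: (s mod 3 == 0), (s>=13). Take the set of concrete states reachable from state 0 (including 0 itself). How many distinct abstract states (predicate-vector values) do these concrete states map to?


BFS from 0:
Concrete reachable: {0, 1, 2, 3, 4, 5, 6, 7, 8, 9, 11, 12, 13}
Abstract via predicates (s mod 3 == 0), (s>=13):
  (0,0) <- {1, 2, 4, 5, 7, 8, 11}
  (0,1) <- {13}
  (1,0) <- {0, 3, 6, 9, 12}
Distinct abstract states = 3

3


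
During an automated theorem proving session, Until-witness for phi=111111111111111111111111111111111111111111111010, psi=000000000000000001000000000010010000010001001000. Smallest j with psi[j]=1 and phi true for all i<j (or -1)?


(phi U psi) at 0: need smallest j with psi[j]=1 and phi[i]=1 for all i in [0,j).
Scan from step 0:
  step 0: phi=1, psi=0 -> continue
  step 1: phi=1, psi=0 -> continue
  step 2: phi=1, psi=0 -> continue
  step 3: phi=1, psi=0 -> continue
  step 17: psi=1 and phi held for [0,17) -> witness found
Witness step = 17

17


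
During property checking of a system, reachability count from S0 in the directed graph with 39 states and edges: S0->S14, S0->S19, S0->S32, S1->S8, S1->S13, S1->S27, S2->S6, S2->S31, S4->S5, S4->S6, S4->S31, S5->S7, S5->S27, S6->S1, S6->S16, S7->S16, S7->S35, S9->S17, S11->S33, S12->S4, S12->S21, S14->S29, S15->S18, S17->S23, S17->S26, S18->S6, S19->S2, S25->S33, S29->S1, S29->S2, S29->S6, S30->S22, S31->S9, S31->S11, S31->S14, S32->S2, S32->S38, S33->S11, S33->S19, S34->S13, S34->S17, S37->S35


BFS from S0:
  layer 0: {S0}
  layer 1: {S14, S19, S32}
  layer 2: {S2, S29, S38}
  layer 3: {S1, S6, S31}
  layer 4: {S8, S9, S11, S13, S16, S27}
  layer 5: {S17, S33}
  layer 6: {S23, S26}
Reachable set: {S0, S1, S2, S6, S8, S9, S11, S13, S14, S16, S17, S19, S23, S26, S27, S29, S31, S32, S33, S38}
Count = 20

20


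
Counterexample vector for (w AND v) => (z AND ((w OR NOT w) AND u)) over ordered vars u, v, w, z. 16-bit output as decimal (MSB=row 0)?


F1 = (w AND v)
F2 = (z AND ((w OR NOT w) AND u))
Counterexample to F1=>F2 is where F1=1 and F2=0.
Evaluate each row (bits = u,v,w,z, MSB first):
  row 0 [0000]: F1=0 F2=0 -> F1&~F2 -> 0
  row 1 [0001]: F1=0 F2=0 -> F1&~F2 -> 0
  row 2 [0010]: F1=0 F2=0 -> F1&~F2 -> 0
  row 3 [0011]: F1=0 F2=0 -> F1&~F2 -> 0
  row 4 [0100]: F1=0 F2=0 -> F1&~F2 -> 0
  row 5 [0101]: F1=0 F2=0 -> F1&~F2 -> 0
  row 6 [0110]: F1=1 F2=0 -> F1&~F2 -> 1
  row 7 [0111]: F1=1 F2=0 -> F1&~F2 -> 1
  row 8 [1000]: F1=0 F2=0 -> F1&~F2 -> 0
  row 9 [1001]: F1=0 F2=1 -> F1&~F2 -> 0
  row 10 [1010]: F1=0 F2=0 -> F1&~F2 -> 0
  row 11 [1011]: F1=0 F2=1 -> F1&~F2 -> 0
  row 12 [1100]: F1=0 F2=0 -> F1&~F2 -> 0
  row 13 [1101]: F1=0 F2=1 -> F1&~F2 -> 0
  row 14 [1110]: F1=1 F2=0 -> F1&~F2 -> 1
  row 15 [1111]: F1=1 F2=1 -> F1&~F2 -> 0
Full result column, 4 rows per line (u,v fixed per line; w,z runs 00..11 left to right):
  rows 0-3 [u,v=00]: 0000  = hex 0
  rows 4-7 [u,v=01]: 0011  = hex 3
  rows 8-11 [u,v=10]: 0000  = hex 0
  rows 12-15 [u,v=11]: 0010  = hex 2
Counterexample vector (row 0 .. row 15) = 0000001100000010
Output column grouped in 4s = 0000 0011 0000 0010 = 0x0302
Convert to decimal digit by digit (value = value*16 + digit):
  0 -> 0
  0*16 + 3 = 3
  3*16 + 0 = 48
  48*16 + 2 = 770
Decimal = 770

770


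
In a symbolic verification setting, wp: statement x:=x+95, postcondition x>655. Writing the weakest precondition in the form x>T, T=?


Formula: wp(x:=E, P) = P[E/x] (substitute E for x in postcondition)
Step 1: Postcondition: x>655
Step 2: Substitute x+95 for x: x+95>655
Step 3: Solve for x: x > 655-95 = 560

560


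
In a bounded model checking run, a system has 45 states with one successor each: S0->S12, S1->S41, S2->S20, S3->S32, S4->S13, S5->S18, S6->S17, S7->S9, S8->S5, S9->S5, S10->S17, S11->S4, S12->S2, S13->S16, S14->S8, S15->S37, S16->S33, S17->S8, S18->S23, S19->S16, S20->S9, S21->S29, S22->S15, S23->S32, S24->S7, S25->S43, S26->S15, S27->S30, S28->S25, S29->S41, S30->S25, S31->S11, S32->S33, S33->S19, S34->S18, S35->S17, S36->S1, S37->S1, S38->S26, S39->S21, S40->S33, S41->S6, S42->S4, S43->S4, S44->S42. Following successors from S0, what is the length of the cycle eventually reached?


Trace from S0 until a state repeats:
  S0 -> S12 -> S2 -> S20 -> S9 -> S5 -> S18 -> S23 -> S32 -> S33 -> S19 -> S16 -> S33
S33 first seen at step 9, revisited at step 12.
Cycle length = 12 - 9 = 3

3


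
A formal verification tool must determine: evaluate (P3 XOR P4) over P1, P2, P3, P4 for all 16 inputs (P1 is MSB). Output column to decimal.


Formula: (P3 XOR P4) over P1, P2, P3, P4 (16 rows)
Evaluate each row (bits = P1,P2,P3,P4, MSB first):
  row 0 [0000]: (0 XOR 0) -> 0
  row 1 [0001]: (0 XOR 1) -> 1
  row 2 [0010]: (1 XOR 0) -> 1
  row 3 [0011]: (1 XOR 1) -> 0
  row 4 [0100]: (0 XOR 0) -> 0
  row 5 [0101]: (0 XOR 1) -> 1
  row 6 [0110]: (1 XOR 0) -> 1
  row 7 [0111]: (1 XOR 1) -> 0
  row 8 [1000]: (0 XOR 0) -> 0
  row 9 [1001]: (0 XOR 1) -> 1
  row 10 [1010]: (1 XOR 0) -> 1
  row 11 [1011]: (1 XOR 1) -> 0
  row 12 [1100]: (0 XOR 0) -> 0
  row 13 [1101]: (0 XOR 1) -> 1
  row 14 [1110]: (1 XOR 0) -> 1
  row 15 [1111]: (1 XOR 1) -> 0
Full result column, 4 rows per line (P1,P2 fixed per line; P3,P4 runs 00..11 left to right):
  rows 0-3 [P1,P2=00]: 0110  = hex 6
  rows 4-7 [P1,P2=01]: 0110  = hex 6
  rows 8-11 [P1,P2=10]: 0110  = hex 6
  rows 12-15 [P1,P2=11]: 0110  = hex 6
Output column (row 0 .. row 15) = 0110011001100110
Output column grouped in 4s = 0110 0110 0110 0110 = 0x6666
Convert to decimal digit by digit (value = value*16 + digit):
  6 -> 6
  6*16 + 6 = 102
  102*16 + 6 = 1638
  1638*16 + 6 = 26214
Decimal = 26214

26214


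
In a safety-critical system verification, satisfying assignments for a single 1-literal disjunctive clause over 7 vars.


Step 1: Total=2^7=128
Step 2: Unsat when all 1 false: 2^6=64
Step 3: Sat=128-64=64

64


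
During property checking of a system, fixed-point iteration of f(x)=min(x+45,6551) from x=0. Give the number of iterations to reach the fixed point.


Step 1: x=0, cap=6551, increment=45
Step 2: x grows by 45 each step until capped at 6551; fixed point is x=6551
Step 3: iterations = ceil(6551/45) = 146

146


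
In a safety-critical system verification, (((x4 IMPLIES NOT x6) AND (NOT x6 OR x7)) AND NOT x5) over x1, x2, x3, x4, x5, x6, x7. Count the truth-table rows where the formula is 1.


Formula: (((x4 IMPLIES NOT x6) AND (NOT x6 OR x7)) AND NOT x5) over 7 vars (128 rows)
Evaluate each row (x1, x2, x3, x4, x5, x6, x7 as bits, MSB first):
  row 0 [0000000]: (((0 IMPLIES NOT 0) AND (NOT 0 OR 0)) AND NOT 0) -> 1
  row 1 [0000001]: (((0 IMPLIES NOT 0) AND (NOT 0 OR 1)) AND NOT 0) -> 1
  row 2 [0000010]: (((0 IMPLIES NOT 1) AND (NOT 1 OR 0)) AND NOT 0) -> 0
  row 3 [0000011]: (((0 IMPLIES NOT 1) AND (NOT 1 OR 1)) AND NOT 0) -> 1
  row 4 [0000100]: (((0 IMPLIES NOT 0) AND (NOT 0 OR 0)) AND NOT 1) -> 0
  (every remaining row is evaluated the same way; all 128 results are listed next)
Full result column, 8 rows per line (x1,x2,x3,x4 fixed per line; x5,x6,x7 runs 000..111 left to right):
  rows 0-7 [x1,x2,x3,x4=0000]: 11010000  (ones: 3)
  rows 8-15 [x1,x2,x3,x4=0001]: 11000000  (ones: 2)
  rows 16-23 [x1,x2,x3,x4=0010]: 11010000  (ones: 3)
  rows 24-31 [x1,x2,x3,x4=0011]: 11000000  (ones: 2)
  rows 32-39 [x1,x2,x3,x4=0100]: 11010000  (ones: 3)
  rows 40-47 [x1,x2,x3,x4=0101]: 11000000  (ones: 2)
  rows 48-55 [x1,x2,x3,x4=0110]: 11010000  (ones: 3)
  rows 56-63 [x1,x2,x3,x4=0111]: 11000000  (ones: 2)
  rows 64-71 [x1,x2,x3,x4=1000]: 11010000  (ones: 3)
  rows 72-79 [x1,x2,x3,x4=1001]: 11000000  (ones: 2)
  rows 80-87 [x1,x2,x3,x4=1010]: 11010000  (ones: 3)
  rows 88-95 [x1,x2,x3,x4=1011]: 11000000  (ones: 2)
  rows 96-103 [x1,x2,x3,x4=1100]: 11010000  (ones: 3)
  rows 104-111 [x1,x2,x3,x4=1101]: 11000000  (ones: 2)
  rows 112-119 [x1,x2,x3,x4=1110]: 11010000  (ones: 3)
  rows 120-127 [x1,x2,x3,x4=1111]: 11000000  (ones: 2)
Count of 1-rows = 3+2+3+2+3+2+3+2+3+2+3+2+3+2+3+2 = 40

40


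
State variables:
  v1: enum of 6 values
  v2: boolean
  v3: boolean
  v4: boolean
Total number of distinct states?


State space = product of domain sizes of all variables.
Domain sizes:
  v1 (enum of 6 values): 6
  v2 (boolean): 2
  v3 (boolean): 2
  v4 (boolean): 2
Product = 6 * 2 * 2 * 2 = 48

48


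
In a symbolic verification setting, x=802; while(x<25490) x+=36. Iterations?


Step 1: x goes from 802 toward 25490 by 36; the body runs while x<25490, so iterations = ceil((bound-start)/step)
Step 2: Distance=24688
Step 3: ceil(24688/36)=686

686


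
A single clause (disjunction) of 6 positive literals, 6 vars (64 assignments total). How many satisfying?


Step 1: Total=2^6=64
Step 2: Unsat when all 6 false: 2^0=1
Step 3: Sat=64-1=63

63


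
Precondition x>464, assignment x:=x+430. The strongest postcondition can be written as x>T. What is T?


Formula: sp(P, x:=E) = exists old_x. (x = E[old_x/x]) AND P[old_x/x] (old_x is the value of x before the assignment; eliminate old_x by solving x = E[old_x/x] for old_x)
Step 1: Precondition P: x>464, i.e. old_x > 464
Step 2: Assignment gives x = old_x + 430, so old_x = x - 430
Step 3: Substitute into P: x - 430 > 464
Step 4: Simplify: x > 464+430 = 894

894


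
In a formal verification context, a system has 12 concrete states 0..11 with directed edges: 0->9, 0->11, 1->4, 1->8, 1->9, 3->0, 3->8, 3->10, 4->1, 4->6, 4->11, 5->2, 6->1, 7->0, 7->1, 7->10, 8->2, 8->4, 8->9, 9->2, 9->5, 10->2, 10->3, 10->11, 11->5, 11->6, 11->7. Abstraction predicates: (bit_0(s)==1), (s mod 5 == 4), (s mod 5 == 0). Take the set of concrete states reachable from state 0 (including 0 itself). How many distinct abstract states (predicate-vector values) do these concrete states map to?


BFS from 0:
Concrete reachable: {0, 1, 2, 3, 4, 5, 6, 7, 8, 9, 10, 11}
Abstract via predicates (bit_0(s)==1), (s mod 5 == 4), (s mod 5 == 0):
  (0,0,0) <- {2, 6, 8}
  (0,0,1) <- {0, 10}
  (0,1,0) <- {4}
  (1,0,0) <- {1, 3, 7, 11}
  (1,0,1) <- {5}
  (1,1,0) <- {9}
Distinct abstract states = 6

6


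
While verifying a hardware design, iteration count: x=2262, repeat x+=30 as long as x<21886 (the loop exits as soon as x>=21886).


Step 1: x goes from 2262 toward 21886 by 30; the body runs while x<21886, so iterations = ceil((bound-start)/step)
Step 2: Distance=19624
Step 3: ceil(19624/30)=655

655


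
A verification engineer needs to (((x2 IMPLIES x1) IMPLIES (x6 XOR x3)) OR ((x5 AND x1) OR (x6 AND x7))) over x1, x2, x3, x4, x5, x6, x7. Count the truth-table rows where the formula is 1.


Formula: (((x2 IMPLIES x1) IMPLIES (x6 XOR x3)) OR ((x5 AND x1) OR (x6 AND x7))) over 7 vars (128 rows)
Evaluate each row (x1, x2, x3, x4, x5, x6, x7 as bits, MSB first):
  row 0 [0000000]: (((0 IMPLIES 0) IMPLIES (0 XOR 0)) OR ((0 AND 0) OR (0 AND 0))) -> 0
  row 1 [0000001]: (((0 IMPLIES 0) IMPLIES (0 XOR 0)) OR ((0 AND 0) OR (0 AND 1))) -> 0
  row 2 [0000010]: (((0 IMPLIES 0) IMPLIES (1 XOR 0)) OR ((0 AND 0) OR (1 AND 0))) -> 1
  row 3 [0000011]: (((0 IMPLIES 0) IMPLIES (1 XOR 0)) OR ((0 AND 0) OR (1 AND 1))) -> 1
  row 4 [0000100]: (((0 IMPLIES 0) IMPLIES (0 XOR 0)) OR ((1 AND 0) OR (0 AND 0))) -> 0
  (every remaining row is evaluated the same way; all 128 results are listed next)
Full result column, 8 rows per line (x1,x2,x3,x4 fixed per line; x5,x6,x7 runs 000..111 left to right):
  rows 0-7 [x1,x2,x3,x4=0000]: 00110011  (ones: 4)
  rows 8-15 [x1,x2,x3,x4=0001]: 00110011  (ones: 4)
  rows 16-23 [x1,x2,x3,x4=0010]: 11011101  (ones: 6)
  rows 24-31 [x1,x2,x3,x4=0011]: 11011101  (ones: 6)
  rows 32-39 [x1,x2,x3,x4=0100]: 11111111  (ones: 8)
  rows 40-47 [x1,x2,x3,x4=0101]: 11111111  (ones: 8)
  rows 48-55 [x1,x2,x3,x4=0110]: 11111111  (ones: 8)
  rows 56-63 [x1,x2,x3,x4=0111]: 11111111  (ones: 8)
  rows 64-71 [x1,x2,x3,x4=1000]: 00111111  (ones: 6)
  rows 72-79 [x1,x2,x3,x4=1001]: 00111111  (ones: 6)
  rows 80-87 [x1,x2,x3,x4=1010]: 11011111  (ones: 7)
  rows 88-95 [x1,x2,x3,x4=1011]: 11011111  (ones: 7)
  rows 96-103 [x1,x2,x3,x4=1100]: 00111111  (ones: 6)
  rows 104-111 [x1,x2,x3,x4=1101]: 00111111  (ones: 6)
  rows 112-119 [x1,x2,x3,x4=1110]: 11011111  (ones: 7)
  rows 120-127 [x1,x2,x3,x4=1111]: 11011111  (ones: 7)
Count of 1-rows = 4+4+6+6+8+8+8+8+6+6+7+7+6+6+7+7 = 104

104


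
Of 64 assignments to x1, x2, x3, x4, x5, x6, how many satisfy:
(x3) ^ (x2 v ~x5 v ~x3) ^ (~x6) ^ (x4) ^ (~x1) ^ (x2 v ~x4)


CNF with 6 clauses over 6 vars (64 assignments).
An assignment satisfies CNF iff every clause has >=1 true literal.
Check each row (bits = x1,x2,x3,x4,x5,x6; clause T/F shown):
  row 0 [000000]: clauses=FTTFTT -> 0
  row 1 [000001]: clauses=FTFFTT -> 0
  row 2 [000010]: clauses=FTTFTT -> 0
  row 3 [000011]: clauses=FTFFTT -> 0
  row 4 [000100]: clauses=FTTTTF -> 0
  (every remaining row is evaluated the same way; all 64 results are listed next)
Full result column, 8 rows per line (x1,x2,x3 fixed per line; x4,x5,x6 runs 000..111 left to right):
  rows 0-7 [x1,x2,x3=000]: 00000000  (ones: 0)
  rows 8-15 [x1,x2,x3=001]: 00000000  (ones: 0)
  rows 16-23 [x1,x2,x3=010]: 00000000  (ones: 0)
  rows 24-31 [x1,x2,x3=011]: 00001010  (ones: 2)
  rows 32-39 [x1,x2,x3=100]: 00000000  (ones: 0)
  rows 40-47 [x1,x2,x3=101]: 00000000  (ones: 0)
  rows 48-55 [x1,x2,x3=110]: 00000000  (ones: 0)
  rows 56-63 [x1,x2,x3=111]: 00000000  (ones: 0)
Satisfying assignments = 0+0+0+2+0+0+0+0 = 2

2
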